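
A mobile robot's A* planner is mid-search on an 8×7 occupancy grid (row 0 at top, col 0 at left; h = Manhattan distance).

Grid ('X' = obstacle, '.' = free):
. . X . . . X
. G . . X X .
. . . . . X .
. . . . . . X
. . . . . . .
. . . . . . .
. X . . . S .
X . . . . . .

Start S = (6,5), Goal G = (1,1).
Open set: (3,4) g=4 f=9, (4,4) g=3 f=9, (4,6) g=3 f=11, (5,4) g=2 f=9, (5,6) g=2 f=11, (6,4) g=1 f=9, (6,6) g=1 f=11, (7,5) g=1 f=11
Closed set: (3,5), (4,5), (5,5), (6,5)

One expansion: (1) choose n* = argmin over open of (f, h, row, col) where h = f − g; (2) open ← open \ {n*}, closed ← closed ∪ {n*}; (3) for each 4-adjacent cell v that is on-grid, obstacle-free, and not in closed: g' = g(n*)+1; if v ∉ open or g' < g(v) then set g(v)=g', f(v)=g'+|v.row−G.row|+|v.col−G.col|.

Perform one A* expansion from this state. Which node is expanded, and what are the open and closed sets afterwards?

step 1: expand (3,4) (f=9, h=5) → closed; open now [(2,4) g=5 f=9, (3,3) g=5 f=9, (4,4) g=3 f=9, (4,6) g=3 f=11, (5,4) g=2 f=9, (5,6) g=2 f=11, (6,4) g=1 f=9, (6,6) g=1 f=11, (7,5) g=1 f=11]

expanded=(3,4); open=[(2,4) g=5 f=9, (3,3) g=5 f=9, (4,4) g=3 f=9, (4,6) g=3 f=11, (5,4) g=2 f=9, (5,6) g=2 f=11, (6,4) g=1 f=9, (6,6) g=1 f=11, (7,5) g=1 f=11]; closed=[(3,4), (3,5), (4,5), (5,5), (6,5)]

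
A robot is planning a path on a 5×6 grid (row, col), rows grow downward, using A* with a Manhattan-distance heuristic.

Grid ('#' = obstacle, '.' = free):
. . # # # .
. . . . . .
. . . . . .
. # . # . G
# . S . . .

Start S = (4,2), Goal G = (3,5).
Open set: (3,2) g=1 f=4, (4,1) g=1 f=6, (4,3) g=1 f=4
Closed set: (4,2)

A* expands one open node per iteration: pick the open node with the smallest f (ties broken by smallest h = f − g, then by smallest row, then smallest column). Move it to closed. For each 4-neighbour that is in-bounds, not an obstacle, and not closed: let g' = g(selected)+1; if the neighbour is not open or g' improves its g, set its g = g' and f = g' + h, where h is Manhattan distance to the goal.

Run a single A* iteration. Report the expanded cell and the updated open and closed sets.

expanded=(3,2); open=[(2,2) g=2 f=6, (4,1) g=1 f=6, (4,3) g=1 f=4]; closed=[(3,2), (4,2)]

step 1: expand (3,2) (f=4, h=3) → closed; open now [(2,2) g=2 f=6, (4,1) g=1 f=6, (4,3) g=1 f=4]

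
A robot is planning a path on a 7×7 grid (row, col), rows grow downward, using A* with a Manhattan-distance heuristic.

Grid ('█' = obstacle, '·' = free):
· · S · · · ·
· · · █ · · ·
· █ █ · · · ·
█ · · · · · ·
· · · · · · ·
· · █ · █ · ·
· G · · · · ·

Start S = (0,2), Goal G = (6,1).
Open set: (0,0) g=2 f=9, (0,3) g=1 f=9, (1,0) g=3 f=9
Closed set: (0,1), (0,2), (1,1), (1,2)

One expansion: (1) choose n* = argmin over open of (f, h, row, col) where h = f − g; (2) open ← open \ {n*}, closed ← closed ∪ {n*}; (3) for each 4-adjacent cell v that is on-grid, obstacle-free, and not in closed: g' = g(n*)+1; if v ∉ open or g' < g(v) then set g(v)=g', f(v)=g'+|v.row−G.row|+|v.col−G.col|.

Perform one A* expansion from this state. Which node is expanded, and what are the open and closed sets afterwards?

step 1: expand (1,0) (f=9, h=6) → closed; open now [(0,0) g=2 f=9, (0,3) g=1 f=9, (2,0) g=4 f=9]

expanded=(1,0); open=[(0,0) g=2 f=9, (0,3) g=1 f=9, (2,0) g=4 f=9]; closed=[(0,1), (0,2), (1,0), (1,1), (1,2)]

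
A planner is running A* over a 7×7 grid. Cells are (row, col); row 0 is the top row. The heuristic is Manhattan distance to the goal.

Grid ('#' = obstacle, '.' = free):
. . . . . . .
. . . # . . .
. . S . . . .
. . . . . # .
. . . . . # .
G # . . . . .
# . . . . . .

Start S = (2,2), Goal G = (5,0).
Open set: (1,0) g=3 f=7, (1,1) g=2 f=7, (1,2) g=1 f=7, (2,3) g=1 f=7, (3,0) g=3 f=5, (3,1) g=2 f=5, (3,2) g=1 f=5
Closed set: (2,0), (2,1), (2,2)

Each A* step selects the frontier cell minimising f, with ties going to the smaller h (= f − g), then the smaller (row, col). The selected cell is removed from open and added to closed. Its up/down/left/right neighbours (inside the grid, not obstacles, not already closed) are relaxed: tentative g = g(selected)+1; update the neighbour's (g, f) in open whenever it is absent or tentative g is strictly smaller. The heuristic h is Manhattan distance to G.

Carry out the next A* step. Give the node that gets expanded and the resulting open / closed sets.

expanded=(3,0); open=[(1,0) g=3 f=7, (1,1) g=2 f=7, (1,2) g=1 f=7, (2,3) g=1 f=7, (3,1) g=2 f=5, (3,2) g=1 f=5, (4,0) g=4 f=5]; closed=[(2,0), (2,1), (2,2), (3,0)]

step 1: expand (3,0) (f=5, h=2) → closed; open now [(1,0) g=3 f=7, (1,1) g=2 f=7, (1,2) g=1 f=7, (2,3) g=1 f=7, (3,1) g=2 f=5, (3,2) g=1 f=5, (4,0) g=4 f=5]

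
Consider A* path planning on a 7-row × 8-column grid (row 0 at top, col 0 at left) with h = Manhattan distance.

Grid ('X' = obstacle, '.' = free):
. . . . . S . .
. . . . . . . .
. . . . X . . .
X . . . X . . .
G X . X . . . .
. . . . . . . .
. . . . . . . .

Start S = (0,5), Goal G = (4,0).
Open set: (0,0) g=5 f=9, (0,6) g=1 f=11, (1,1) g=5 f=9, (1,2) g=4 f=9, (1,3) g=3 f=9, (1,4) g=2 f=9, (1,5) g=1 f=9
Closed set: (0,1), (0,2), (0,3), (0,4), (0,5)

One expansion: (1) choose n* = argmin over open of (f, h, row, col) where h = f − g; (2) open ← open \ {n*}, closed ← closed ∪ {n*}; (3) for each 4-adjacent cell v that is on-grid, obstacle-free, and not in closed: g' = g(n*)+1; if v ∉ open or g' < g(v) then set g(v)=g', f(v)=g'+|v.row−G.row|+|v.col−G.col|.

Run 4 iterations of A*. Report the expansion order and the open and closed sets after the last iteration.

order=[(0,0) → (1,0) → (2,0) → (1,1)]; open=[(0,6) g=1 f=11, (1,2) g=4 f=9, (1,3) g=3 f=9, (1,4) g=2 f=9, (1,5) g=1 f=9, (2,1) g=6 f=9]; closed=[(0,0), (0,1), (0,2), (0,3), (0,4), (0,5), (1,0), (1,1), (2,0)]

step 1: expand (0,0) (f=9, h=4) → closed; open now [(0,6) g=1 f=11, (1,0) g=6 f=9, (1,1) g=5 f=9, (1,2) g=4 f=9, (1,3) g=3 f=9, (1,4) g=2 f=9, (1,5) g=1 f=9]
step 2: expand (1,0) (f=9, h=3) → closed; open now [(0,6) g=1 f=11, (1,1) g=5 f=9, (1,2) g=4 f=9, (1,3) g=3 f=9, (1,4) g=2 f=9, (1,5) g=1 f=9, (2,0) g=7 f=9]
step 3: expand (2,0) (f=9, h=2) → closed; open now [(0,6) g=1 f=11, (1,1) g=5 f=9, (1,2) g=4 f=9, (1,3) g=3 f=9, (1,4) g=2 f=9, (1,5) g=1 f=9, (2,1) g=8 f=11]
step 4: expand (1,1) (f=9, h=4) → closed; open now [(0,6) g=1 f=11, (1,2) g=4 f=9, (1,3) g=3 f=9, (1,4) g=2 f=9, (1,5) g=1 f=9, (2,1) g=6 f=9]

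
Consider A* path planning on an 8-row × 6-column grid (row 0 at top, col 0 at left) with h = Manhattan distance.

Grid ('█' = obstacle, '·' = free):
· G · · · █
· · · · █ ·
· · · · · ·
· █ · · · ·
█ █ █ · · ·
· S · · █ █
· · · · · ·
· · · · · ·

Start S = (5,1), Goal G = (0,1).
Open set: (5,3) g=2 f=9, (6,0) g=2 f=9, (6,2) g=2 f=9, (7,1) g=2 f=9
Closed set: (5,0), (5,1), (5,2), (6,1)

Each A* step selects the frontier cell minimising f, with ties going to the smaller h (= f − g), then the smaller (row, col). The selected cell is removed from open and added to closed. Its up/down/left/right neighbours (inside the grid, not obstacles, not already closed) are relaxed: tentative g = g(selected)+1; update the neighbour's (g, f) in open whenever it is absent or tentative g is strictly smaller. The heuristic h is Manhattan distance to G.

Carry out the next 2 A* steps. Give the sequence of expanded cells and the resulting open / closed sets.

step 1: expand (5,3) (f=9, h=7) → closed; open now [(4,3) g=3 f=9, (6,0) g=2 f=9, (6,2) g=2 f=9, (6,3) g=3 f=11, (7,1) g=2 f=9]
step 2: expand (4,3) (f=9, h=6) → closed; open now [(3,3) g=4 f=9, (4,4) g=4 f=11, (6,0) g=2 f=9, (6,2) g=2 f=9, (6,3) g=3 f=11, (7,1) g=2 f=9]

order=[(5,3) → (4,3)]; open=[(3,3) g=4 f=9, (4,4) g=4 f=11, (6,0) g=2 f=9, (6,2) g=2 f=9, (6,3) g=3 f=11, (7,1) g=2 f=9]; closed=[(4,3), (5,0), (5,1), (5,2), (5,3), (6,1)]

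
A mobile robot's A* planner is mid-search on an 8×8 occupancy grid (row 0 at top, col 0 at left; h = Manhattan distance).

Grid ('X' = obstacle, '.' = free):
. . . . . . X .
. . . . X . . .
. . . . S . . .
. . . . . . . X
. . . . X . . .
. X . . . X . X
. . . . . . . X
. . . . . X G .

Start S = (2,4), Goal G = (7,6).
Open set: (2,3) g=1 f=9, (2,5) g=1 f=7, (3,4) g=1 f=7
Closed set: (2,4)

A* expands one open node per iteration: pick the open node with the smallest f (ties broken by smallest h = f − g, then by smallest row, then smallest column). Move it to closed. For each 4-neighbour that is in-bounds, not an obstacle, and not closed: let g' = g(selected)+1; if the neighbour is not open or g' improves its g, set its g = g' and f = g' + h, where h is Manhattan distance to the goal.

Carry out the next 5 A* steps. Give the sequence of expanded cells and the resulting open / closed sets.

step 1: expand (2,5) (f=7, h=6) → closed; open now [(1,5) g=2 f=9, (2,3) g=1 f=9, (2,6) g=2 f=7, (3,4) g=1 f=7, (3,5) g=2 f=7]
step 2: expand (2,6) (f=7, h=5) → closed; open now [(1,5) g=2 f=9, (1,6) g=3 f=9, (2,3) g=1 f=9, (2,7) g=3 f=9, (3,4) g=1 f=7, (3,5) g=2 f=7, (3,6) g=3 f=7]
step 3: expand (3,6) (f=7, h=4) → closed; open now [(1,5) g=2 f=9, (1,6) g=3 f=9, (2,3) g=1 f=9, (2,7) g=3 f=9, (3,4) g=1 f=7, (3,5) g=2 f=7, (4,6) g=4 f=7]
step 4: expand (4,6) (f=7, h=3) → closed; open now [(1,5) g=2 f=9, (1,6) g=3 f=9, (2,3) g=1 f=9, (2,7) g=3 f=9, (3,4) g=1 f=7, (3,5) g=2 f=7, (4,5) g=5 f=9, (4,7) g=5 f=9, (5,6) g=5 f=7]
step 5: expand (5,6) (f=7, h=2) → closed; open now [(1,5) g=2 f=9, (1,6) g=3 f=9, (2,3) g=1 f=9, (2,7) g=3 f=9, (3,4) g=1 f=7, (3,5) g=2 f=7, (4,5) g=5 f=9, (4,7) g=5 f=9, (6,6) g=6 f=7]

order=[(2,5) → (2,6) → (3,6) → (4,6) → (5,6)]; open=[(1,5) g=2 f=9, (1,6) g=3 f=9, (2,3) g=1 f=9, (2,7) g=3 f=9, (3,4) g=1 f=7, (3,5) g=2 f=7, (4,5) g=5 f=9, (4,7) g=5 f=9, (6,6) g=6 f=7]; closed=[(2,4), (2,5), (2,6), (3,6), (4,6), (5,6)]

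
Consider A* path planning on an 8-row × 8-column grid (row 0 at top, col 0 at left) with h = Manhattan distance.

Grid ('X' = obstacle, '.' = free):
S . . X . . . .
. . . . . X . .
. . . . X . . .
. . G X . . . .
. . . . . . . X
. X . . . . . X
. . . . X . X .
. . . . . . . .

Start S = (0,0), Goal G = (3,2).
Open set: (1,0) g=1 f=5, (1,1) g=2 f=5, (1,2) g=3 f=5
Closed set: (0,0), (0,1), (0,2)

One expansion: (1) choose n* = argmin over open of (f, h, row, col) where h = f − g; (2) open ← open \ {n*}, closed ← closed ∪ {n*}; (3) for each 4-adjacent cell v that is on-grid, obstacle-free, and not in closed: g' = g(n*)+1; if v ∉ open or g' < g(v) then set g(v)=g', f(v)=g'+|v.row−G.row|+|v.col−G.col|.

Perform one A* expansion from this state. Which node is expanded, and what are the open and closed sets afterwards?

step 1: expand (1,2) (f=5, h=2) → closed; open now [(1,0) g=1 f=5, (1,1) g=2 f=5, (1,3) g=4 f=7, (2,2) g=4 f=5]

expanded=(1,2); open=[(1,0) g=1 f=5, (1,1) g=2 f=5, (1,3) g=4 f=7, (2,2) g=4 f=5]; closed=[(0,0), (0,1), (0,2), (1,2)]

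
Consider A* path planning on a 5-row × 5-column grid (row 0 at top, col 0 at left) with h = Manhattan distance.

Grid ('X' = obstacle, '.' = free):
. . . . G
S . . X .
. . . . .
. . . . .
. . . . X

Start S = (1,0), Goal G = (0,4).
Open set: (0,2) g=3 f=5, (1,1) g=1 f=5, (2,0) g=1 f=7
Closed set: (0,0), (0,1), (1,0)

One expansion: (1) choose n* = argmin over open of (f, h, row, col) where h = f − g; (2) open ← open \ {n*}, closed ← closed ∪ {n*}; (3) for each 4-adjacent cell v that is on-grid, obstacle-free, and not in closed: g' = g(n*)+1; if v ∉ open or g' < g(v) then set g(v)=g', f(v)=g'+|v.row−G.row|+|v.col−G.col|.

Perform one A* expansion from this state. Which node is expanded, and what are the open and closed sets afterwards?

step 1: expand (0,2) (f=5, h=2) → closed; open now [(0,3) g=4 f=5, (1,1) g=1 f=5, (1,2) g=4 f=7, (2,0) g=1 f=7]

expanded=(0,2); open=[(0,3) g=4 f=5, (1,1) g=1 f=5, (1,2) g=4 f=7, (2,0) g=1 f=7]; closed=[(0,0), (0,1), (0,2), (1,0)]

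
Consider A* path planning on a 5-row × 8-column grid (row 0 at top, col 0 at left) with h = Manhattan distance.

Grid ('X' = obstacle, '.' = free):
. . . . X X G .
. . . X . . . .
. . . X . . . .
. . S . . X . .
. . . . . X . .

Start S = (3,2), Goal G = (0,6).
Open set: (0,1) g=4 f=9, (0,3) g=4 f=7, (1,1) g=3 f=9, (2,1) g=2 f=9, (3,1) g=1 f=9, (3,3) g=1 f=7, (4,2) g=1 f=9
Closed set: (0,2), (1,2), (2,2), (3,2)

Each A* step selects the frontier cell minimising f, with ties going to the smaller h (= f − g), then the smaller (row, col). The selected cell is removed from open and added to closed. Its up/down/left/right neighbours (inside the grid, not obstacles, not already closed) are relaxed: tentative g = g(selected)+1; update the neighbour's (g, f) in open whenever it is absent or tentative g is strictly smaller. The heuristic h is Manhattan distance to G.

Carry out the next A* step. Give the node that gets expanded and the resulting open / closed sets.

step 1: expand (0,3) (f=7, h=3) → closed; open now [(0,1) g=4 f=9, (1,1) g=3 f=9, (2,1) g=2 f=9, (3,1) g=1 f=9, (3,3) g=1 f=7, (4,2) g=1 f=9]

expanded=(0,3); open=[(0,1) g=4 f=9, (1,1) g=3 f=9, (2,1) g=2 f=9, (3,1) g=1 f=9, (3,3) g=1 f=7, (4,2) g=1 f=9]; closed=[(0,2), (0,3), (1,2), (2,2), (3,2)]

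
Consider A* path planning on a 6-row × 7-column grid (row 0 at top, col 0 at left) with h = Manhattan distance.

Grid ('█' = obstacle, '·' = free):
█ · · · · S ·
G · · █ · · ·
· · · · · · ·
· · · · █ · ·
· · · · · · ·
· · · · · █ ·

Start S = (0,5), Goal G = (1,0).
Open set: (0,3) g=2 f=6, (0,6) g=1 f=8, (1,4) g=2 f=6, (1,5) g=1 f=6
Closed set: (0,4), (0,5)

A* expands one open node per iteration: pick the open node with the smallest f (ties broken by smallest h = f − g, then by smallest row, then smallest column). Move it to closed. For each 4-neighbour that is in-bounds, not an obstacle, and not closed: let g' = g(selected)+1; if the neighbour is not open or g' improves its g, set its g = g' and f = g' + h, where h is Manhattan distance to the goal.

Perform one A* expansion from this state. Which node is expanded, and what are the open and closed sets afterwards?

expanded=(0,3); open=[(0,2) g=3 f=6, (0,6) g=1 f=8, (1,4) g=2 f=6, (1,5) g=1 f=6]; closed=[(0,3), (0,4), (0,5)]

step 1: expand (0,3) (f=6, h=4) → closed; open now [(0,2) g=3 f=6, (0,6) g=1 f=8, (1,4) g=2 f=6, (1,5) g=1 f=6]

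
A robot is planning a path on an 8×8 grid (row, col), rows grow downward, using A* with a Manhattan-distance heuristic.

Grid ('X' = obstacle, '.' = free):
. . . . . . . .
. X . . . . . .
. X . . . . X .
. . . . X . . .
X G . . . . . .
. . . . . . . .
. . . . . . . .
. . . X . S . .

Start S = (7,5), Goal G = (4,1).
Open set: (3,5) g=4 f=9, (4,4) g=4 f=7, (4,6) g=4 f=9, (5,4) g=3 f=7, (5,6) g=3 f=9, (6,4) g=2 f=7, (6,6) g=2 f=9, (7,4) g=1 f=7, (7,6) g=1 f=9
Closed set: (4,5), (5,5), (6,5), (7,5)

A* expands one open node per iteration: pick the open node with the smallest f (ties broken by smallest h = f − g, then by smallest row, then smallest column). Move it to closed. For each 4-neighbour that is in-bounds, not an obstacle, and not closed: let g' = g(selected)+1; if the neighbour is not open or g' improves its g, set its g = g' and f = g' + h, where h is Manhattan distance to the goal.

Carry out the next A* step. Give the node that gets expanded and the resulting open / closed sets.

step 1: expand (4,4) (f=7, h=3) → closed; open now [(3,5) g=4 f=9, (4,3) g=5 f=7, (4,6) g=4 f=9, (5,4) g=3 f=7, (5,6) g=3 f=9, (6,4) g=2 f=7, (6,6) g=2 f=9, (7,4) g=1 f=7, (7,6) g=1 f=9]

expanded=(4,4); open=[(3,5) g=4 f=9, (4,3) g=5 f=7, (4,6) g=4 f=9, (5,4) g=3 f=7, (5,6) g=3 f=9, (6,4) g=2 f=7, (6,6) g=2 f=9, (7,4) g=1 f=7, (7,6) g=1 f=9]; closed=[(4,4), (4,5), (5,5), (6,5), (7,5)]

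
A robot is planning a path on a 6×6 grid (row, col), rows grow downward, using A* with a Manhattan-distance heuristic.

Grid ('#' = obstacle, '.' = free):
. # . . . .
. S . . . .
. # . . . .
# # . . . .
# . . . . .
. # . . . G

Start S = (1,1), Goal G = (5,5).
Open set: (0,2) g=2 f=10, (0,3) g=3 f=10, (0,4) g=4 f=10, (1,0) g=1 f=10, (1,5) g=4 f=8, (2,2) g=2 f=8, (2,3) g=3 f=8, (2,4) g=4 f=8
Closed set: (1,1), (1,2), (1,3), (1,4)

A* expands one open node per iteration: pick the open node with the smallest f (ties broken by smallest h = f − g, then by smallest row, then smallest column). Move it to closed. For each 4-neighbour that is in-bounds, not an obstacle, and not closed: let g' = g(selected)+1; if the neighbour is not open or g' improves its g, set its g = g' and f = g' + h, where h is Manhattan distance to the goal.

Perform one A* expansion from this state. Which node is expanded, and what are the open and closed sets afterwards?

expanded=(1,5); open=[(0,2) g=2 f=10, (0,3) g=3 f=10, (0,4) g=4 f=10, (0,5) g=5 f=10, (1,0) g=1 f=10, (2,2) g=2 f=8, (2,3) g=3 f=8, (2,4) g=4 f=8, (2,5) g=5 f=8]; closed=[(1,1), (1,2), (1,3), (1,4), (1,5)]

step 1: expand (1,5) (f=8, h=4) → closed; open now [(0,2) g=2 f=10, (0,3) g=3 f=10, (0,4) g=4 f=10, (0,5) g=5 f=10, (1,0) g=1 f=10, (2,2) g=2 f=8, (2,3) g=3 f=8, (2,4) g=4 f=8, (2,5) g=5 f=8]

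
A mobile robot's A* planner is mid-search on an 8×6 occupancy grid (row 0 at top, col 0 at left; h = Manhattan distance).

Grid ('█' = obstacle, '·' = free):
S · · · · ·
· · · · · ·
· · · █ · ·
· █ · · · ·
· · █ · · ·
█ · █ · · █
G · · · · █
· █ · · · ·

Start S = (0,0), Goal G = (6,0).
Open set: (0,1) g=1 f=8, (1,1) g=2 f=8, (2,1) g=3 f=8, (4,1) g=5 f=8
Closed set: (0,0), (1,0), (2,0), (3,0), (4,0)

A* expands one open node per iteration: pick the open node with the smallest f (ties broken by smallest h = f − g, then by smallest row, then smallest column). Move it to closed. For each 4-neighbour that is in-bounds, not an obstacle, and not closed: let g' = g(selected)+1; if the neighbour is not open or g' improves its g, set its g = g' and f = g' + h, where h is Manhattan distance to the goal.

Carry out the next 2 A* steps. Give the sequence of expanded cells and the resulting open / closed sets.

step 1: expand (4,1) (f=8, h=3) → closed; open now [(0,1) g=1 f=8, (1,1) g=2 f=8, (2,1) g=3 f=8, (5,1) g=6 f=8]
step 2: expand (5,1) (f=8, h=2) → closed; open now [(0,1) g=1 f=8, (1,1) g=2 f=8, (2,1) g=3 f=8, (6,1) g=7 f=8]

order=[(4,1) → (5,1)]; open=[(0,1) g=1 f=8, (1,1) g=2 f=8, (2,1) g=3 f=8, (6,1) g=7 f=8]; closed=[(0,0), (1,0), (2,0), (3,0), (4,0), (4,1), (5,1)]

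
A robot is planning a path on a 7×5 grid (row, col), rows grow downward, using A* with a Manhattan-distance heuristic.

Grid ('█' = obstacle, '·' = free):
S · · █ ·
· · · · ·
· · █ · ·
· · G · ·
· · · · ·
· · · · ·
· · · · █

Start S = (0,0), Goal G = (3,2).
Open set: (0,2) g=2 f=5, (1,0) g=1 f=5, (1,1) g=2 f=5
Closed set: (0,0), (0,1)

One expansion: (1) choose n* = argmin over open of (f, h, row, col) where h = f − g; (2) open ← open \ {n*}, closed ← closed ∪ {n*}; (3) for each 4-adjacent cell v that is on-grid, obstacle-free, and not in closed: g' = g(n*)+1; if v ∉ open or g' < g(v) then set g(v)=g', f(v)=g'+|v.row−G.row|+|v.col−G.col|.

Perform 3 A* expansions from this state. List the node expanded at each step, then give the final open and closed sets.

step 1: expand (0,2) (f=5, h=3) → closed; open now [(1,0) g=1 f=5, (1,1) g=2 f=5, (1,2) g=3 f=5]
step 2: expand (1,2) (f=5, h=2) → closed; open now [(1,0) g=1 f=5, (1,1) g=2 f=5, (1,3) g=4 f=7]
step 3: expand (1,1) (f=5, h=3) → closed; open now [(1,0) g=1 f=5, (1,3) g=4 f=7, (2,1) g=3 f=5]

order=[(0,2) → (1,2) → (1,1)]; open=[(1,0) g=1 f=5, (1,3) g=4 f=7, (2,1) g=3 f=5]; closed=[(0,0), (0,1), (0,2), (1,1), (1,2)]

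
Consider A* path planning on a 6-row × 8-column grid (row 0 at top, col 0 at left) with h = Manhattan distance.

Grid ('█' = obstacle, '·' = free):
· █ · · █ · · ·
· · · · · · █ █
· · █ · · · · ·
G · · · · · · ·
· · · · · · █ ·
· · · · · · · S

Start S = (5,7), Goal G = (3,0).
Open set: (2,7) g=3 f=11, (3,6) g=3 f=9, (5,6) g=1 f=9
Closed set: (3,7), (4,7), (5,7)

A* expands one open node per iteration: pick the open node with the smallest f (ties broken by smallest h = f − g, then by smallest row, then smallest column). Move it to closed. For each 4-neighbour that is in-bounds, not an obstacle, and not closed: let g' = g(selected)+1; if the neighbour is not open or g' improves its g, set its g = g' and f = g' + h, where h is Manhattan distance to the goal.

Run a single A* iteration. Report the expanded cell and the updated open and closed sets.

step 1: expand (3,6) (f=9, h=6) → closed; open now [(2,6) g=4 f=11, (2,7) g=3 f=11, (3,5) g=4 f=9, (5,6) g=1 f=9]

expanded=(3,6); open=[(2,6) g=4 f=11, (2,7) g=3 f=11, (3,5) g=4 f=9, (5,6) g=1 f=9]; closed=[(3,6), (3,7), (4,7), (5,7)]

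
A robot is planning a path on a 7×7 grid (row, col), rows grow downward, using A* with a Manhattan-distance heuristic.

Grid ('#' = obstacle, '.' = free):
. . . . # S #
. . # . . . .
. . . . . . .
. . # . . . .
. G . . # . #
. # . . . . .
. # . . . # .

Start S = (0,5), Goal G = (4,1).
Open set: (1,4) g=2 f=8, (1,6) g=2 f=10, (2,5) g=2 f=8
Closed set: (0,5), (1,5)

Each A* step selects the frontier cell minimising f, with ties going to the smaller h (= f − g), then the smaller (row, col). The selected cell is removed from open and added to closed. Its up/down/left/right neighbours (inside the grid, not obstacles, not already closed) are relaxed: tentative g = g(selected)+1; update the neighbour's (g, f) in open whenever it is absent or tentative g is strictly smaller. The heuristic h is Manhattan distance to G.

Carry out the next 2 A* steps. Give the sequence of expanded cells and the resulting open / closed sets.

order=[(1,4) → (1,3)]; open=[(0,3) g=4 f=10, (1,6) g=2 f=10, (2,3) g=4 f=8, (2,4) g=3 f=8, (2,5) g=2 f=8]; closed=[(0,5), (1,3), (1,4), (1,5)]

step 1: expand (1,4) (f=8, h=6) → closed; open now [(1,3) g=3 f=8, (1,6) g=2 f=10, (2,4) g=3 f=8, (2,5) g=2 f=8]
step 2: expand (1,3) (f=8, h=5) → closed; open now [(0,3) g=4 f=10, (1,6) g=2 f=10, (2,3) g=4 f=8, (2,4) g=3 f=8, (2,5) g=2 f=8]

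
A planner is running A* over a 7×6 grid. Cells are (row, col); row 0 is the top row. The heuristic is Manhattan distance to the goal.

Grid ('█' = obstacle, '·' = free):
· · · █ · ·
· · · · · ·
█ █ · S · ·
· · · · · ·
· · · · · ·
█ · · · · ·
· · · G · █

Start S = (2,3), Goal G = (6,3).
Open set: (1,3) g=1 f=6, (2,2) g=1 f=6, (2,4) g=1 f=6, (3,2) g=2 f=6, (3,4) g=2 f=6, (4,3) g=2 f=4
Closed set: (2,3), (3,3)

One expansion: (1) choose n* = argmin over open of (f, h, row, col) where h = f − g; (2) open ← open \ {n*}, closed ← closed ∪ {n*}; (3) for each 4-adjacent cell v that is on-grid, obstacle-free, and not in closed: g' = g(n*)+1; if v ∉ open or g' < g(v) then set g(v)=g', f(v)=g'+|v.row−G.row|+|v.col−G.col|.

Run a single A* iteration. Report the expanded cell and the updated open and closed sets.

expanded=(4,3); open=[(1,3) g=1 f=6, (2,2) g=1 f=6, (2,4) g=1 f=6, (3,2) g=2 f=6, (3,4) g=2 f=6, (4,2) g=3 f=6, (4,4) g=3 f=6, (5,3) g=3 f=4]; closed=[(2,3), (3,3), (4,3)]

step 1: expand (4,3) (f=4, h=2) → closed; open now [(1,3) g=1 f=6, (2,2) g=1 f=6, (2,4) g=1 f=6, (3,2) g=2 f=6, (3,4) g=2 f=6, (4,2) g=3 f=6, (4,4) g=3 f=6, (5,3) g=3 f=4]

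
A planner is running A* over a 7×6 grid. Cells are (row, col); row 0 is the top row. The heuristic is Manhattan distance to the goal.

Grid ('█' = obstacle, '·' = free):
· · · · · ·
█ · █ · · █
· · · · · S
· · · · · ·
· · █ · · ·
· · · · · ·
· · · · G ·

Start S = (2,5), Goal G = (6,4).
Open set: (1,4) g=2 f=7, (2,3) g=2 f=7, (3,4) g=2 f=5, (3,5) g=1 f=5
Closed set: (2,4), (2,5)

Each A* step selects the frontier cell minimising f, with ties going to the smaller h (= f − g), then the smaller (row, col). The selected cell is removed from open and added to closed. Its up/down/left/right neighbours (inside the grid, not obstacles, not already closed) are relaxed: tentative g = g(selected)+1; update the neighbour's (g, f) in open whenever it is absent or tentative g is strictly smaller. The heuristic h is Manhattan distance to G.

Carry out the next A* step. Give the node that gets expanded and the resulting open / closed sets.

step 1: expand (3,4) (f=5, h=3) → closed; open now [(1,4) g=2 f=7, (2,3) g=2 f=7, (3,3) g=3 f=7, (3,5) g=1 f=5, (4,4) g=3 f=5]

expanded=(3,4); open=[(1,4) g=2 f=7, (2,3) g=2 f=7, (3,3) g=3 f=7, (3,5) g=1 f=5, (4,4) g=3 f=5]; closed=[(2,4), (2,5), (3,4)]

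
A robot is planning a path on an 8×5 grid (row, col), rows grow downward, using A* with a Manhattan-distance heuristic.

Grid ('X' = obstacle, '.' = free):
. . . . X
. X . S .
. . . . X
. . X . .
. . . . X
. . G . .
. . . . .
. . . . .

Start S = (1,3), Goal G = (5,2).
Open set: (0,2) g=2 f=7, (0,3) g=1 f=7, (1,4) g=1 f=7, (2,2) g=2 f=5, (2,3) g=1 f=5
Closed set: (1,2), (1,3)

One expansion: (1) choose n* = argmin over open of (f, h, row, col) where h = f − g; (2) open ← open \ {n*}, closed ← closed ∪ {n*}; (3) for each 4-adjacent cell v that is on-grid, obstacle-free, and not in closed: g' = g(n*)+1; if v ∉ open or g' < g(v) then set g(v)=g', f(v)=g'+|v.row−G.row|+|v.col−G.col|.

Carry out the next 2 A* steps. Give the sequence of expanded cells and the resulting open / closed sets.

order=[(2,2) → (2,3)]; open=[(0,2) g=2 f=7, (0,3) g=1 f=7, (1,4) g=1 f=7, (2,1) g=3 f=7, (3,3) g=2 f=5]; closed=[(1,2), (1,3), (2,2), (2,3)]

step 1: expand (2,2) (f=5, h=3) → closed; open now [(0,2) g=2 f=7, (0,3) g=1 f=7, (1,4) g=1 f=7, (2,1) g=3 f=7, (2,3) g=1 f=5]
step 2: expand (2,3) (f=5, h=4) → closed; open now [(0,2) g=2 f=7, (0,3) g=1 f=7, (1,4) g=1 f=7, (2,1) g=3 f=7, (3,3) g=2 f=5]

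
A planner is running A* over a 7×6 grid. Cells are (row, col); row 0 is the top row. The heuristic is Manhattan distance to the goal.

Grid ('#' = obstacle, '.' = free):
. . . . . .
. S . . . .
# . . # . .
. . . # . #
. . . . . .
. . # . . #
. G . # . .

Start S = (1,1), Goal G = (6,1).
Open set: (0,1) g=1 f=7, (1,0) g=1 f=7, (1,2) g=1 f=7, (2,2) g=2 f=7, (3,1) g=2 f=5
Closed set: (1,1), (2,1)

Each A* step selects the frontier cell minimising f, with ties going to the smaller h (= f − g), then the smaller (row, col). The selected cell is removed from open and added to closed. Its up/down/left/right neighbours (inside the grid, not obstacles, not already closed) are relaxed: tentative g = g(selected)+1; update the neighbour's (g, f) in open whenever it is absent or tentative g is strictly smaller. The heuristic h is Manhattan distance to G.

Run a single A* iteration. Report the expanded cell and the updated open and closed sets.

expanded=(3,1); open=[(0,1) g=1 f=7, (1,0) g=1 f=7, (1,2) g=1 f=7, (2,2) g=2 f=7, (3,0) g=3 f=7, (3,2) g=3 f=7, (4,1) g=3 f=5]; closed=[(1,1), (2,1), (3,1)]

step 1: expand (3,1) (f=5, h=3) → closed; open now [(0,1) g=1 f=7, (1,0) g=1 f=7, (1,2) g=1 f=7, (2,2) g=2 f=7, (3,0) g=3 f=7, (3,2) g=3 f=7, (4,1) g=3 f=5]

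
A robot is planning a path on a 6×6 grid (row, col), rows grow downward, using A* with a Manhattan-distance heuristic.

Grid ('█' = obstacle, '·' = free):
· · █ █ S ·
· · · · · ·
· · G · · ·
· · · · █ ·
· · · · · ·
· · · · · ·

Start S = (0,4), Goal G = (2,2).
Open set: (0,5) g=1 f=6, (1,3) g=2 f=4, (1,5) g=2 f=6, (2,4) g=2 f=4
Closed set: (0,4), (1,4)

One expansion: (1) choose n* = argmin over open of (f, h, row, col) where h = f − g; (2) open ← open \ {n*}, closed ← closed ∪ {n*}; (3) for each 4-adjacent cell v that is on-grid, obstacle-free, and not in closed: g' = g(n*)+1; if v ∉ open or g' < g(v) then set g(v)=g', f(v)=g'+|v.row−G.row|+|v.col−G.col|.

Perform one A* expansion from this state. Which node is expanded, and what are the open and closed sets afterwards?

step 1: expand (1,3) (f=4, h=2) → closed; open now [(0,5) g=1 f=6, (1,2) g=3 f=4, (1,5) g=2 f=6, (2,3) g=3 f=4, (2,4) g=2 f=4]

expanded=(1,3); open=[(0,5) g=1 f=6, (1,2) g=3 f=4, (1,5) g=2 f=6, (2,3) g=3 f=4, (2,4) g=2 f=4]; closed=[(0,4), (1,3), (1,4)]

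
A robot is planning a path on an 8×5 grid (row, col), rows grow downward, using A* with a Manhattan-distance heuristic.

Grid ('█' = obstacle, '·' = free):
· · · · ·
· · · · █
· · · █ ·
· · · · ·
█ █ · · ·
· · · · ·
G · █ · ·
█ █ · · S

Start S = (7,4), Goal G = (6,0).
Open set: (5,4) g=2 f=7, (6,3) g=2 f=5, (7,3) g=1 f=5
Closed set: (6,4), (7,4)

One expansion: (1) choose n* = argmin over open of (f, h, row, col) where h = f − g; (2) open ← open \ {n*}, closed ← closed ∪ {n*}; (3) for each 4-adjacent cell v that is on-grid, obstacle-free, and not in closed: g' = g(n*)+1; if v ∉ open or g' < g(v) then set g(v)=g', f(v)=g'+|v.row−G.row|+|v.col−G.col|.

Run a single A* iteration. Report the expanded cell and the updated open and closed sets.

expanded=(6,3); open=[(5,3) g=3 f=7, (5,4) g=2 f=7, (7,3) g=1 f=5]; closed=[(6,3), (6,4), (7,4)]

step 1: expand (6,3) (f=5, h=3) → closed; open now [(5,3) g=3 f=7, (5,4) g=2 f=7, (7,3) g=1 f=5]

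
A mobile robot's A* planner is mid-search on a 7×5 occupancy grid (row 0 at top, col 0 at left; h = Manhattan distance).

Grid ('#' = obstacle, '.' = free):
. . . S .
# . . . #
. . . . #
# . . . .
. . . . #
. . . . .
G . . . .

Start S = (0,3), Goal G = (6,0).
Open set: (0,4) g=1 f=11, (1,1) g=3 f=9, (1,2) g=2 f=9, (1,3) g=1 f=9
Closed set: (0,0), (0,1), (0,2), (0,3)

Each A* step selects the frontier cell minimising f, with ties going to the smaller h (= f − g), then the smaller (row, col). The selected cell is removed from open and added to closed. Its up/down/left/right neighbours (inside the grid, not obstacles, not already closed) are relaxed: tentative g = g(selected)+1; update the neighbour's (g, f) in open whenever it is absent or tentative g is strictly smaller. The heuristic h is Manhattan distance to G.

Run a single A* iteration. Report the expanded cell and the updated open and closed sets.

expanded=(1,1); open=[(0,4) g=1 f=11, (1,2) g=2 f=9, (1,3) g=1 f=9, (2,1) g=4 f=9]; closed=[(0,0), (0,1), (0,2), (0,3), (1,1)]

step 1: expand (1,1) (f=9, h=6) → closed; open now [(0,4) g=1 f=11, (1,2) g=2 f=9, (1,3) g=1 f=9, (2,1) g=4 f=9]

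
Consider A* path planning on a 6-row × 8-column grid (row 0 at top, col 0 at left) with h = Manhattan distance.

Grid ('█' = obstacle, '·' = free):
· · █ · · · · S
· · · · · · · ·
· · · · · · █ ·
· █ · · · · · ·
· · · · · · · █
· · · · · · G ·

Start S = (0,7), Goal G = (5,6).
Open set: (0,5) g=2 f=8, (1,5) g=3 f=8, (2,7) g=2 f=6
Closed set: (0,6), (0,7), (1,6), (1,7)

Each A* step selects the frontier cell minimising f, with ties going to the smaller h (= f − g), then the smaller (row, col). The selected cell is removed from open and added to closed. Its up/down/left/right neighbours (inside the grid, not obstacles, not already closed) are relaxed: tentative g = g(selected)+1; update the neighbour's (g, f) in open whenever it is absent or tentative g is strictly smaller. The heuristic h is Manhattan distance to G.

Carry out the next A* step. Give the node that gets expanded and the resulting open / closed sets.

expanded=(2,7); open=[(0,5) g=2 f=8, (1,5) g=3 f=8, (3,7) g=3 f=6]; closed=[(0,6), (0,7), (1,6), (1,7), (2,7)]

step 1: expand (2,7) (f=6, h=4) → closed; open now [(0,5) g=2 f=8, (1,5) g=3 f=8, (3,7) g=3 f=6]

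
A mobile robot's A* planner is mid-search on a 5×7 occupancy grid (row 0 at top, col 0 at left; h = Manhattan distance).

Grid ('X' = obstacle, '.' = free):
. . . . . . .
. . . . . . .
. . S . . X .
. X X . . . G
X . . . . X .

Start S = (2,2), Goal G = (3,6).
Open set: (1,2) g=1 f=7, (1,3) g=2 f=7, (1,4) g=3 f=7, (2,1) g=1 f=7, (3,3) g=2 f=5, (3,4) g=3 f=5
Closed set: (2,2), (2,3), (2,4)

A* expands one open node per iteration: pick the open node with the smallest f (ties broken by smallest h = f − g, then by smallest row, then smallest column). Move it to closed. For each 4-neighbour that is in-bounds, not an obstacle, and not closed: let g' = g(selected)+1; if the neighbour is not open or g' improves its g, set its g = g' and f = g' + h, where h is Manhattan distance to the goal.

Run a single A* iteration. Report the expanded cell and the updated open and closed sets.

step 1: expand (3,4) (f=5, h=2) → closed; open now [(1,2) g=1 f=7, (1,3) g=2 f=7, (1,4) g=3 f=7, (2,1) g=1 f=7, (3,3) g=2 f=5, (3,5) g=4 f=5, (4,4) g=4 f=7]

expanded=(3,4); open=[(1,2) g=1 f=7, (1,3) g=2 f=7, (1,4) g=3 f=7, (2,1) g=1 f=7, (3,3) g=2 f=5, (3,5) g=4 f=5, (4,4) g=4 f=7]; closed=[(2,2), (2,3), (2,4), (3,4)]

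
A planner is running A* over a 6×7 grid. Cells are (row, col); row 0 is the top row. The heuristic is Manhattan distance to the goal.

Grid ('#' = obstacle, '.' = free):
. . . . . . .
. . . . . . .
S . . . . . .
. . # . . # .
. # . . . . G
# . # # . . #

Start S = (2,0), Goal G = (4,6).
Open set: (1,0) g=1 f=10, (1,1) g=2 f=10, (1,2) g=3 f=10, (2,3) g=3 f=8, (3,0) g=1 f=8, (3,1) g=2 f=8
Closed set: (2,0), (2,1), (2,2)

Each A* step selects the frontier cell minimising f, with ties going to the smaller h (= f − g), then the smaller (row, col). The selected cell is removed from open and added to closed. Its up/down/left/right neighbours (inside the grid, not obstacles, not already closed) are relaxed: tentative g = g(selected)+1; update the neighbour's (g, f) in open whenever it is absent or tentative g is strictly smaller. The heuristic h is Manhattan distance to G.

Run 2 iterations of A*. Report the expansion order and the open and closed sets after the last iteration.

order=[(2,3) → (2,4)]; open=[(1,0) g=1 f=10, (1,1) g=2 f=10, (1,2) g=3 f=10, (1,3) g=4 f=10, (1,4) g=5 f=10, (2,5) g=5 f=8, (3,0) g=1 f=8, (3,1) g=2 f=8, (3,3) g=4 f=8, (3,4) g=5 f=8]; closed=[(2,0), (2,1), (2,2), (2,3), (2,4)]

step 1: expand (2,3) (f=8, h=5) → closed; open now [(1,0) g=1 f=10, (1,1) g=2 f=10, (1,2) g=3 f=10, (1,3) g=4 f=10, (2,4) g=4 f=8, (3,0) g=1 f=8, (3,1) g=2 f=8, (3,3) g=4 f=8]
step 2: expand (2,4) (f=8, h=4) → closed; open now [(1,0) g=1 f=10, (1,1) g=2 f=10, (1,2) g=3 f=10, (1,3) g=4 f=10, (1,4) g=5 f=10, (2,5) g=5 f=8, (3,0) g=1 f=8, (3,1) g=2 f=8, (3,3) g=4 f=8, (3,4) g=5 f=8]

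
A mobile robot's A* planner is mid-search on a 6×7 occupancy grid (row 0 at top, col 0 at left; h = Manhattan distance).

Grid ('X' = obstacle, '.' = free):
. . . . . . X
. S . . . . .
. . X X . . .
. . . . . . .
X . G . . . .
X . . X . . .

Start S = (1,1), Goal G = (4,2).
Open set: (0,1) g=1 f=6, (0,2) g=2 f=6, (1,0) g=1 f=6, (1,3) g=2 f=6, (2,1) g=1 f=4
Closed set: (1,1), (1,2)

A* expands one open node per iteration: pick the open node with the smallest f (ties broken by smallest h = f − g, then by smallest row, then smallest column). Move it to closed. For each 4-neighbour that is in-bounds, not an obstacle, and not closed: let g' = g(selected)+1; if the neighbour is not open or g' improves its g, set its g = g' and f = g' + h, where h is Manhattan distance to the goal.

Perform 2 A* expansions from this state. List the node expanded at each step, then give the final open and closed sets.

step 1: expand (2,1) (f=4, h=3) → closed; open now [(0,1) g=1 f=6, (0,2) g=2 f=6, (1,0) g=1 f=6, (1,3) g=2 f=6, (2,0) g=2 f=6, (3,1) g=2 f=4]
step 2: expand (3,1) (f=4, h=2) → closed; open now [(0,1) g=1 f=6, (0,2) g=2 f=6, (1,0) g=1 f=6, (1,3) g=2 f=6, (2,0) g=2 f=6, (3,0) g=3 f=6, (3,2) g=3 f=4, (4,1) g=3 f=4]

order=[(2,1) → (3,1)]; open=[(0,1) g=1 f=6, (0,2) g=2 f=6, (1,0) g=1 f=6, (1,3) g=2 f=6, (2,0) g=2 f=6, (3,0) g=3 f=6, (3,2) g=3 f=4, (4,1) g=3 f=4]; closed=[(1,1), (1,2), (2,1), (3,1)]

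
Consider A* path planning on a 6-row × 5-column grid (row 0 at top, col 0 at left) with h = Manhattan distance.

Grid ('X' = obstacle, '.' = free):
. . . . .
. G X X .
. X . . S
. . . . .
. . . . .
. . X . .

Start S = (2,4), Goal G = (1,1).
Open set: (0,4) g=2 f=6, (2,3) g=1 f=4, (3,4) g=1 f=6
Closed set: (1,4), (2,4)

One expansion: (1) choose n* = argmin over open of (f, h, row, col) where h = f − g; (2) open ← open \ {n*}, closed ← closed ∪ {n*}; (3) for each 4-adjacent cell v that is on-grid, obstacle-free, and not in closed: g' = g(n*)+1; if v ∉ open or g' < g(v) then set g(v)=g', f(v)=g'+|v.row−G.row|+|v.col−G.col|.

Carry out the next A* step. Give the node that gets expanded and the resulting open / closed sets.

expanded=(2,3); open=[(0,4) g=2 f=6, (2,2) g=2 f=4, (3,3) g=2 f=6, (3,4) g=1 f=6]; closed=[(1,4), (2,3), (2,4)]

step 1: expand (2,3) (f=4, h=3) → closed; open now [(0,4) g=2 f=6, (2,2) g=2 f=4, (3,3) g=2 f=6, (3,4) g=1 f=6]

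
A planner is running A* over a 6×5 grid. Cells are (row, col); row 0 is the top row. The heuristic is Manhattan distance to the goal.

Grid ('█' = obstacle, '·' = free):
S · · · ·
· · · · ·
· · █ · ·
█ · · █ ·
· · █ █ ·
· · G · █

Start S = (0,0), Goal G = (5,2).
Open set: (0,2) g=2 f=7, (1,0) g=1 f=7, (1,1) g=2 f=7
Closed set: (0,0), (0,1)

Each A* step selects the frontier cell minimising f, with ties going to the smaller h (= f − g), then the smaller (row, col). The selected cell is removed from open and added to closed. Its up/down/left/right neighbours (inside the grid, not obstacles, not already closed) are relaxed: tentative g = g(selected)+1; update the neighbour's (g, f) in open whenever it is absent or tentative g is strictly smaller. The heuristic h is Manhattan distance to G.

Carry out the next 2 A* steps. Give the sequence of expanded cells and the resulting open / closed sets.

step 1: expand (0,2) (f=7, h=5) → closed; open now [(0,3) g=3 f=9, (1,0) g=1 f=7, (1,1) g=2 f=7, (1,2) g=3 f=7]
step 2: expand (1,2) (f=7, h=4) → closed; open now [(0,3) g=3 f=9, (1,0) g=1 f=7, (1,1) g=2 f=7, (1,3) g=4 f=9]

order=[(0,2) → (1,2)]; open=[(0,3) g=3 f=9, (1,0) g=1 f=7, (1,1) g=2 f=7, (1,3) g=4 f=9]; closed=[(0,0), (0,1), (0,2), (1,2)]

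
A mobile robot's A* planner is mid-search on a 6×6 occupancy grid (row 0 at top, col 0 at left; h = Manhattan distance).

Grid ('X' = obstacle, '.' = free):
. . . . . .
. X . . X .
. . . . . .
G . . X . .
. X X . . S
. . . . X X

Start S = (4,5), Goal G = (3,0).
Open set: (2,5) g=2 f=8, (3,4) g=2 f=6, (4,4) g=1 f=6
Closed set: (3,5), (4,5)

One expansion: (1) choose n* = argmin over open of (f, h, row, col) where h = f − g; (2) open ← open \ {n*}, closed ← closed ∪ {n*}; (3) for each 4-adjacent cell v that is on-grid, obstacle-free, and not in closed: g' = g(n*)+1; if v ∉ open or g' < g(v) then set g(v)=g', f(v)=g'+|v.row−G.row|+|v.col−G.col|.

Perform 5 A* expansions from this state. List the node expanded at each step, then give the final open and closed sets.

step 1: expand (3,4) (f=6, h=4) → closed; open now [(2,4) g=3 f=8, (2,5) g=2 f=8, (4,4) g=1 f=6]
step 2: expand (4,4) (f=6, h=5) → closed; open now [(2,4) g=3 f=8, (2,5) g=2 f=8, (4,3) g=2 f=6]
step 3: expand (4,3) (f=6, h=4) → closed; open now [(2,4) g=3 f=8, (2,5) g=2 f=8, (5,3) g=3 f=8]
step 4: expand (2,4) (f=8, h=5) → closed; open now [(2,3) g=4 f=8, (2,5) g=2 f=8, (5,3) g=3 f=8]
step 5: expand (2,3) (f=8, h=4) → closed; open now [(1,3) g=5 f=10, (2,2) g=5 f=8, (2,5) g=2 f=8, (5,3) g=3 f=8]

order=[(3,4) → (4,4) → (4,3) → (2,4) → (2,3)]; open=[(1,3) g=5 f=10, (2,2) g=5 f=8, (2,5) g=2 f=8, (5,3) g=3 f=8]; closed=[(2,3), (2,4), (3,4), (3,5), (4,3), (4,4), (4,5)]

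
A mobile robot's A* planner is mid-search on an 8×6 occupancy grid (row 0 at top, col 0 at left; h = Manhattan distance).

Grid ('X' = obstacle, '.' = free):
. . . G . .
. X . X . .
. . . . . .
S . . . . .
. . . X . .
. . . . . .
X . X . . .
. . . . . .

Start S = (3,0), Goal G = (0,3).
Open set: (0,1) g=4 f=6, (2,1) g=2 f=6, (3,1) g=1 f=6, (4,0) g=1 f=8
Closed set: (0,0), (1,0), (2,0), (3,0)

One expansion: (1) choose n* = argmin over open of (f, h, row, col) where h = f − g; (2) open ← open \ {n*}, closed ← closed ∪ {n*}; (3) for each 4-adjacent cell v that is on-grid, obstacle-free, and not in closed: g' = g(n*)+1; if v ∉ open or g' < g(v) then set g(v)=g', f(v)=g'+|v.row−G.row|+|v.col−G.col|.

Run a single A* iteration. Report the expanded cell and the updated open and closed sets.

step 1: expand (0,1) (f=6, h=2) → closed; open now [(0,2) g=5 f=6, (2,1) g=2 f=6, (3,1) g=1 f=6, (4,0) g=1 f=8]

expanded=(0,1); open=[(0,2) g=5 f=6, (2,1) g=2 f=6, (3,1) g=1 f=6, (4,0) g=1 f=8]; closed=[(0,0), (0,1), (1,0), (2,0), (3,0)]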